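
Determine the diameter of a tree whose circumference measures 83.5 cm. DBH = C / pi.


DBH = C / pi = 83.5 / 3.141593 = 26.5789 ≈ 26.58 cm

26.58 cm


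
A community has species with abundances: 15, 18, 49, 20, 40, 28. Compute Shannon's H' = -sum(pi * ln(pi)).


Total N = 15 + 18 + 49 + 20 + 40 + 28 = 170
Per-species terms:
  p = 15/170 = 0.088235; ln(p) = -2.427752; p*ln(p) = 0.088235 * (-2.427752) = -0.214213
  p = 18/170 = 0.105882; ln(p) = -2.245430; p*ln(p) = 0.105882 * (-2.245430) = -0.237751
  p = 49/170 = 0.288235; ln(p) = -1.243979; p*ln(p) = 0.288235 * (-1.243979) = -0.358558
  p = 20/170 = 0.117647; ln(p) = -2.140067; p*ln(p) = 0.117647 * (-2.140067) = -0.251772
  p = 40/170 = 0.235294; ln(p) = -1.446919; p*ln(p) = 0.235294 * (-1.446919) = -0.340451
  p = 28/170 = 0.164706; ln(p) = -1.803593; p*ln(p) = 0.164706 * (-1.803593) = -0.297063
sum(p*ln(p)) = (-0.214213) + (-0.237751) + (-0.358558) + (-0.251772) + (-0.340451) + (-0.297063) = -1.699808
H' = -(-1.699808) = 1.699808 ≈ 1.6998

1.6998


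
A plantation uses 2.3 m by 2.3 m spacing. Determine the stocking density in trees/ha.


N = 10000 / 2.3^2 = 10000 / 5.29 = 1890.36 ≈ 1890 trees/ha

1890 trees/ha


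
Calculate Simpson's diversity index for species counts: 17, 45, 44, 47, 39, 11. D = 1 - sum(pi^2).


Total N = 17 + 45 + 44 + 47 + 39 + 11 = 203
Per-species terms:
  p = 17/203 = 0.083744; p^2 = 0.083744^2 = 0.007013
  p = 45/203 = 0.221675; p^2 = 0.221675^2 = 0.049140
  p = 44/203 = 0.216749; p^2 = 0.216749^2 = 0.046980
  p = 47/203 = 0.231527; p^2 = 0.231527^2 = 0.053605
  p = 39/203 = 0.192118; p^2 = 0.192118^2 = 0.036909
  p = 11/203 = 0.054187; p^2 = 0.054187^2 = 0.002936
sum(p^2) = 0.007013 + 0.049140 + 0.046980 + 0.053605 + 0.036909 + 0.002936 = 0.196583
D = 1 - 0.196583 = 0.803417 ≈ 0.8034

0.8034


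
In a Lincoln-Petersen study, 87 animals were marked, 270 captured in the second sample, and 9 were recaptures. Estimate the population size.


N = M * C / R = 87 * 270 / 9 = 23490 / 9 = 2610

2610 individuals


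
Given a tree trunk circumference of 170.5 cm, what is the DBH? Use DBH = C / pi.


DBH = C / pi = 170.5 / 3.141593 = 54.2718 ≈ 54.27 cm

54.27 cm


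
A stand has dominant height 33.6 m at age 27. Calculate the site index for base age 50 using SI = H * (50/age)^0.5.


50/27 = 1.85185
(1.85185)^0.5 = 1.36083
SI = 33.6 * 1.36083 = 45.7239 ≈ 45.7 m

45.7 m


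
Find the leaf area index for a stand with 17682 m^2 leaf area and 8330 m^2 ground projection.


LAI = 17682 / 8330 = 2.1227 ≈ 2.12

2.12


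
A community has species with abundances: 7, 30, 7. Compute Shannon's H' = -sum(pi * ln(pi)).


Total N = 7 + 30 + 7 = 44
Per-species terms:
  p = 7/44 = 0.159091; ln(p) = -1.838279; p*ln(p) = 0.159091 * (-1.838279) = -0.292454
  p = 30/44 = 0.681818; ln(p) = -0.382993; p*ln(p) = 0.681818 * (-0.382993) = -0.261132
  p = 7/44 = 0.159091; ln(p) = -1.838279; p*ln(p) = 0.159091 * (-1.838279) = -0.292454
sum(p*ln(p)) = (-0.292454) + (-0.261132) + (-0.292454) = -0.846040
H' = -(-0.846040) = 0.846040 ≈ 0.8460

0.8460


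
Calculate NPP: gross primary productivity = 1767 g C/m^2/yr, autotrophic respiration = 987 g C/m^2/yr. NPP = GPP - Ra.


NPP = GPP - Ra = 1767 - 987 = 780 g C/m^2/yr

780 g C/m^2/yr


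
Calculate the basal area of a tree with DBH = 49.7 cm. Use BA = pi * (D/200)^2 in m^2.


D/200 = 49.7/200 = 0.2485 m
(D/200)^2 = 0.2485^2 = 0.06175225
BA = 3.141593 * 0.06175225 = 0.194000 ≈ 0.1940 m^2

0.1940 m^2


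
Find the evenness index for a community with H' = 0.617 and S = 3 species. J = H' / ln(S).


ln(3) = 1.09861
J = H' / ln(S) = 0.617 / 1.09861 = 0.561619 ≈ 0.5616

0.5616


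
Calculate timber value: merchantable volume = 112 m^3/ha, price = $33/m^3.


Value = 112 * 33 = $3696/ha

$3696/ha


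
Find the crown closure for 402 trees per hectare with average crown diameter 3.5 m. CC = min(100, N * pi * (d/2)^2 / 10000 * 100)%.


(d/2)^2 = (3.5/2)^2 = 1.75^2 = 3.0625
Crown area = 3.141593 * 3.0625 = 9.62113 m^2
N * area / 10000 * 100 = 402 * 9.62113 / 10000 * 100 = 38.6769
CC = min(100, 38.6769) = 38.6769 ≈ 38.7%

38.7%


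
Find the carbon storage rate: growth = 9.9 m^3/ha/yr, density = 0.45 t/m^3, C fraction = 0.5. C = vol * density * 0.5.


C = 9.9 * 0.45 * 0.5 = 2.2275 ≈ 2.23 t C/ha/yr

2.23 t C/ha/yr


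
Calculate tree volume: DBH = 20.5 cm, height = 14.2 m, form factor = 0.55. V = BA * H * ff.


(D/200)^2 = (20.5/200)^2 = 0.1025^2 = 0.01050625
BA = 3.141593 * 0.01050625 = 0.0330064 m^2
V = 0.0330064 * 14.2 * 0.55 = 0.257780 ≈ 0.258 m^3

0.258 m^3


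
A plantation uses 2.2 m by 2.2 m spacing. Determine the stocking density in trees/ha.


N = 10000 / 2.2^2 = 10000 / 4.84 = 2066.12 ≈ 2066 trees/ha

2066 trees/ha


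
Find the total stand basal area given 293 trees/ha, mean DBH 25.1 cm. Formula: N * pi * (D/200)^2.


(D/200)^2 = (25.1/200)^2 = 0.1255^2 = 0.01575025
Individual BA = 3.141593 * 0.01575025 = 0.0494809 m^2
Stand BA = 293 * 0.0494809 = 14.4979 ≈ 14.50 m^2/ha

14.50 m^2/ha


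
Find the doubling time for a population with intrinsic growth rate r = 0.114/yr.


td = ln(2) / 0.114 = 0.693147 / 0.114 = 6.08024 ≈ 6.1 years

6.1 years


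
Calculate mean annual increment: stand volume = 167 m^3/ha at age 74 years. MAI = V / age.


MAI = 167 / 74 = 2.2568 ≈ 2.26 m^3/ha/yr

2.26 m^3/ha/yr


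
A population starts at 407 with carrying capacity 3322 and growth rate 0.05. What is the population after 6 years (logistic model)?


(K - N0)/N0 = (3322 - 407)/407 = 2915/407 = 7.16216
r*t = 0.05 * 6 = 0.3; exp(-0.3) = 0.740818
7.16216 * 0.740818 = 5.30586
1 + 5.30586 = 6.30586
N = 3322 / 6.30586 = 526.812 ≈ 527

527


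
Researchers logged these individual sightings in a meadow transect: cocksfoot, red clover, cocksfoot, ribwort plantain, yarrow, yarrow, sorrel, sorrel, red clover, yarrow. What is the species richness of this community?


Total individuals logged = 10
Distinct species (count of individuals): cocksfoot (2), red clover (2), ribwort plantain (1), yarrow (3), sorrel (2)
Species richness = number of distinct species = 5

5


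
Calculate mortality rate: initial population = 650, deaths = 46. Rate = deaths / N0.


Mortality rate = 46 / 650 = 0.070769 ≈ 0.0708

0.0708


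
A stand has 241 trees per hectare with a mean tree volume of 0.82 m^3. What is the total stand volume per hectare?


V_stand = 241 * 0.82 = 197.62 ≈ 197.6 m^3/ha

197.6 m^3/ha


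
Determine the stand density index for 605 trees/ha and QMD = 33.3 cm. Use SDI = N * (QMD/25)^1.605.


QMD/25 = 33.3/25 = 1.332
(1.332)^1.605 = exp(1.605 * ln(1.332)) = exp(1.605 * 0.286682) = exp(0.460125) = 1.58427
SDI = 605 * 1.58427 = 958.483 ≈ 958

958


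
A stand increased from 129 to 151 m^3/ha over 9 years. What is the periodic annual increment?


PAI = (V2 - V1) / period = (151 - 129) / 9 = 22 / 9 = 2.4444 ≈ 2.44 m^3/ha/yr

2.44 m^3/ha/yr


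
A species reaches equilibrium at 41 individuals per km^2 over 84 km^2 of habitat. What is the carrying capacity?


K = 41 * 84 = 3444 individuals

3444 individuals


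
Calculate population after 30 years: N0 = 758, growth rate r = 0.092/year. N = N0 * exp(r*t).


r*t = 0.092 * 30 = 2.76
exp(2.76) = 15.7998
N = 758 * 15.7998 = 11976.2 ≈ 11976

11976


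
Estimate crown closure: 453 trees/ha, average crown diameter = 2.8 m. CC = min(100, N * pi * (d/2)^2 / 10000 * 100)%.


(d/2)^2 = (2.8/2)^2 = 1.4^2 = 1.96
Crown area = 3.141593 * 1.96 = 6.15752 m^2
N * area / 10000 * 100 = 453 * 6.15752 / 10000 * 100 = 27.8936
CC = min(100, 27.8936) = 27.8936 ≈ 27.9%

27.9%


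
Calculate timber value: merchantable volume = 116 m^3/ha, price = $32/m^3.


Value = 116 * 32 = $3712/ha

$3712/ha


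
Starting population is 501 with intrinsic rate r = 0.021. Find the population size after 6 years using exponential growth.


r*t = 0.021 * 6 = 0.126
exp(0.126) = 1.13428
N = 501 * 1.13428 = 568.274 ≈ 568

568


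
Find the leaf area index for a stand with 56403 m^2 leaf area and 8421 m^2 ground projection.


LAI = 56403 / 8421 = 6.6979 ≈ 6.70

6.70


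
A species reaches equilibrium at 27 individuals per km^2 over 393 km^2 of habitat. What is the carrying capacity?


K = 27 * 393 = 10611 individuals

10611 individuals


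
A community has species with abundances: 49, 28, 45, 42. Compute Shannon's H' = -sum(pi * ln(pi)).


Total N = 49 + 28 + 45 + 42 = 164
Per-species terms:
  p = 49/164 = 0.298780; ln(p) = -1.208048; p*ln(p) = 0.298780 * (-1.208048) = -0.360941
  p = 28/164 = 0.170732; ln(p) = -1.767660; p*ln(p) = 0.170732 * (-1.767660) = -0.301796
  p = 45/164 = 0.274390; ln(p) = -1.293205; p*ln(p) = 0.274390 * (-1.293205) = -0.354843
  p = 42/164 = 0.256098; ln(p) = -1.362195; p*ln(p) = 0.256098 * (-1.362195) = -0.348855
sum(p*ln(p)) = (-0.360941) + (-0.301796) + (-0.354843) + (-0.348855) = -1.366435
H' = -(-1.366435) = 1.366435 ≈ 1.3664

1.3664


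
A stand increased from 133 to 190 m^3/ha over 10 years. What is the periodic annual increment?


PAI = (V2 - V1) / period = (190 - 133) / 10 = 57 / 10 = 5.70 m^3/ha/yr

5.70 m^3/ha/yr


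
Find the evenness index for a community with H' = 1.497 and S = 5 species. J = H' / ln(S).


ln(5) = 1.60944
J = H' / ln(S) = 1.497 / 1.60944 = 0.930137 ≈ 0.9301

0.9301


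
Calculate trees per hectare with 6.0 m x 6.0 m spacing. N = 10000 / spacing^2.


N = 10000 / 6.0^2 = 10000 / 36 = 277.778 ≈ 278 trees/ha

278 trees/ha


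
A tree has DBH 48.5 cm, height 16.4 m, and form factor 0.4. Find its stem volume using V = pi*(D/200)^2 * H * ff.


(D/200)^2 = (48.5/200)^2 = 0.2425^2 = 0.05880625
BA = 3.141593 * 0.05880625 = 0.184745 m^2
V = 0.184745 * 16.4 * 0.4 = 1.21193 ≈ 1.212 m^3

1.212 m^3


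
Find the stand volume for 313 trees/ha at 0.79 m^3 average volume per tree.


V_stand = 313 * 0.79 = 247.27 ≈ 247.3 m^3/ha

247.3 m^3/ha


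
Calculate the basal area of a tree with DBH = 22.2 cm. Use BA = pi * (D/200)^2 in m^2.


D/200 = 22.2/200 = 0.111 m
(D/200)^2 = 0.111^2 = 0.012321
BA = 3.141593 * 0.012321 = 0.0387076 ≈ 0.0387 m^2

0.0387 m^2


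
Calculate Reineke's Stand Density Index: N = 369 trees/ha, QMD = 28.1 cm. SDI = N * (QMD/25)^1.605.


QMD/25 = 28.1/25 = 1.124
(1.124)^1.605 = exp(1.605 * ln(1.124)) = exp(1.605 * 0.116894) = exp(0.187615) = 1.20637
SDI = 369 * 1.20637 = 445.151 ≈ 445

445


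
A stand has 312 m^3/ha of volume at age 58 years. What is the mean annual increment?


MAI = 312 / 58 = 5.3793 ≈ 5.38 m^3/ha/yr

5.38 m^3/ha/yr


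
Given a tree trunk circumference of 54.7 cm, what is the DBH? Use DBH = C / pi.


DBH = C / pi = 54.7 / 3.141593 = 17.4115 ≈ 17.41 cm

17.41 cm


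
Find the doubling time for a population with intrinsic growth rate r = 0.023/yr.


td = ln(2) / 0.023 = 0.693147 / 0.023 = 30.1368 ≈ 30.1 years

30.1 years


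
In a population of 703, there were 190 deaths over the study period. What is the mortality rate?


Mortality rate = 190 / 703 = 0.270270 ≈ 0.2703

0.2703


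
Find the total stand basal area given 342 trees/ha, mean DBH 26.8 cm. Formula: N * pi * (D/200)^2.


(D/200)^2 = (26.8/200)^2 = 0.134^2 = 0.017956
Individual BA = 3.141593 * 0.017956 = 0.0564104 m^2
Stand BA = 342 * 0.0564104 = 19.2924 ≈ 19.29 m^2/ha

19.29 m^2/ha


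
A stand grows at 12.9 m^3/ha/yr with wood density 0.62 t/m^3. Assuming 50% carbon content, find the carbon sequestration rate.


C = 12.9 * 0.62 * 0.5 = 3.999 ≈ 4.00 t C/ha/yr

4.00 t C/ha/yr


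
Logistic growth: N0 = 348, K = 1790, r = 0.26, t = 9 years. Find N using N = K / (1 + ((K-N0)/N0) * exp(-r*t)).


(K - N0)/N0 = (1790 - 348)/348 = 1442/348 = 4.14368
r*t = 0.26 * 9 = 2.34; exp(-2.34) = 0.0963276
4.14368 * 0.0963276 = 0.399151
1 + 0.399151 = 1.39915
N = 1790 / 1.39915 = 1279.35 ≈ 1279

1279


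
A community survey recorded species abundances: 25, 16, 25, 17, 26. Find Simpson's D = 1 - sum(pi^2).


Total N = 25 + 16 + 25 + 17 + 26 = 109
Per-species terms:
  p = 25/109 = 0.229358; p^2 = 0.229358^2 = 0.052605
  p = 16/109 = 0.146789; p^2 = 0.146789^2 = 0.021547
  p = 25/109 = 0.229358; p^2 = 0.229358^2 = 0.052605
  p = 17/109 = 0.155963; p^2 = 0.155963^2 = 0.024324
  p = 26/109 = 0.238532; p^2 = 0.238532^2 = 0.056898
sum(p^2) = 0.052605 + 0.021547 + 0.052605 + 0.024324 + 0.056898 = 0.207979
D = 1 - 0.207979 = 0.792021 ≈ 0.7920

0.7920


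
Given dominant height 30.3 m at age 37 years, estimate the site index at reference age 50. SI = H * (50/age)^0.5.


50/37 = 1.35135
(1.35135)^0.5 = 1.16248
SI = 30.3 * 1.16248 = 35.2231 ≈ 35.2 m

35.2 m


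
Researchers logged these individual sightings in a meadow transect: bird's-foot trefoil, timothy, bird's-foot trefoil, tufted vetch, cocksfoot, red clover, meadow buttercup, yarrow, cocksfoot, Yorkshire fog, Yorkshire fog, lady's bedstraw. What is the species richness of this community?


Total individuals logged = 12
Distinct species (count of individuals): bird's-foot trefoil (2), timothy (1), tufted vetch (1), cocksfoot (2), red clover (1), meadow buttercup (1), yarrow (1), Yorkshire fog (2), lady's bedstraw (1)
Species richness = number of distinct species = 9

9


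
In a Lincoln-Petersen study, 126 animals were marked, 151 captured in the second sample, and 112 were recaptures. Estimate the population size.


N = M * C / R = 126 * 151 / 112 = 19026 / 112 = 169.88 ≈ 170

170 individuals


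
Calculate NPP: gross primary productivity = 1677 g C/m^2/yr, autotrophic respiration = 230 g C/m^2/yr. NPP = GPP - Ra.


NPP = GPP - Ra = 1677 - 230 = 1447 g C/m^2/yr

1447 g C/m^2/yr


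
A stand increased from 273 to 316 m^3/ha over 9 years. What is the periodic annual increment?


PAI = (V2 - V1) / period = (316 - 273) / 9 = 43 / 9 = 4.7778 ≈ 4.78 m^3/ha/yr

4.78 m^3/ha/yr


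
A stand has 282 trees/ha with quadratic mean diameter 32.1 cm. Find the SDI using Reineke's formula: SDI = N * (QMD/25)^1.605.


QMD/25 = 32.1/25 = 1.284
(1.284)^1.605 = exp(1.605 * ln(1.284)) = exp(1.605 * 0.249980) = exp(0.401218) = 1.49364
SDI = 282 * 1.49364 = 421.206 ≈ 421

421


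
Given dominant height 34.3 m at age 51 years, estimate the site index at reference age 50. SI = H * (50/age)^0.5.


50/51 = 0.980392
(0.980392)^0.5 = 0.990147
SI = 34.3 * 0.990147 = 33.9620 ≈ 34.0 m

34.0 m


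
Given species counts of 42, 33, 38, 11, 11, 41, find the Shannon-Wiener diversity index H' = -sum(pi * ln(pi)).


Total N = 42 + 33 + 38 + 11 + 11 + 41 = 176
Per-species terms:
  p = 42/176 = 0.238636; ln(p) = -1.432816; p*ln(p) = 0.238636 * (-1.432816) = -0.341921
  p = 33/176 = 0.187500; ln(p) = -1.673976; p*ln(p) = 0.187500 * (-1.673976) = -0.313871
  p = 38/176 = 0.215909; ln(p) = -1.532898; p*ln(p) = 0.215909 * (-1.532898) = -0.330966
  p = 11/176 = 0.062500; ln(p) = -2.772589; p*ln(p) = 0.062500 * (-2.772589) = -0.173287
  p = 11/176 = 0.062500; ln(p) = -2.772589; p*ln(p) = 0.062500 * (-2.772589) = -0.173287
  p = 41/176 = 0.232955; ln(p) = -1.456910; p*ln(p) = 0.232955 * (-1.456910) = -0.339394
sum(p*ln(p)) = (-0.341921) + (-0.313871) + (-0.330966) + (-0.173287) + (-0.173287) + (-0.339394) = -1.672726
H' = -(-1.672726) = 1.672726 ≈ 1.6727

1.6727


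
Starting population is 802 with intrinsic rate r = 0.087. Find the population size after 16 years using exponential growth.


r*t = 0.087 * 16 = 1.392
exp(1.392) = 4.02289
N = 802 * 4.02289 = 3226.36 ≈ 3226

3226


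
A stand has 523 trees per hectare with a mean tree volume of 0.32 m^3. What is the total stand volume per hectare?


V_stand = 523 * 0.32 = 167.36 ≈ 167.4 m^3/ha

167.4 m^3/ha


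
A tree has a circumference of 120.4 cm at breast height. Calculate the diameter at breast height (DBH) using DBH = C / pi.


DBH = C / pi = 120.4 / 3.141593 = 38.3245 ≈ 38.32 cm

38.32 cm


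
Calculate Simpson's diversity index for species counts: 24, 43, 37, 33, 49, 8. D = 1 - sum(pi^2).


Total N = 24 + 43 + 37 + 33 + 49 + 8 = 194
Per-species terms:
  p = 24/194 = 0.123711; p^2 = 0.123711^2 = 0.015304
  p = 43/194 = 0.221649; p^2 = 0.221649^2 = 0.049128
  p = 37/194 = 0.190722; p^2 = 0.190722^2 = 0.036375
  p = 33/194 = 0.170103; p^2 = 0.170103^2 = 0.028935
  p = 49/194 = 0.252577; p^2 = 0.252577^2 = 0.063795
  p = 8/194 = 0.041237; p^2 = 0.041237^2 = 0.001700
sum(p^2) = 0.015304 + 0.049128 + 0.036375 + 0.028935 + 0.063795 + 0.001700 = 0.195237
D = 1 - 0.195237 = 0.804763 ≈ 0.8048

0.8048


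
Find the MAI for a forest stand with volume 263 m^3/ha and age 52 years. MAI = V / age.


MAI = 263 / 52 = 5.0577 ≈ 5.06 m^3/ha/yr

5.06 m^3/ha/yr


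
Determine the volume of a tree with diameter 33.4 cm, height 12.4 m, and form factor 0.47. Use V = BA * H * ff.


(D/200)^2 = (33.4/200)^2 = 0.167^2 = 0.027889
BA = 3.141593 * 0.027889 = 0.0876159 m^2
V = 0.0876159 * 12.4 * 0.47 = 0.510625 ≈ 0.511 m^3

0.511 m^3


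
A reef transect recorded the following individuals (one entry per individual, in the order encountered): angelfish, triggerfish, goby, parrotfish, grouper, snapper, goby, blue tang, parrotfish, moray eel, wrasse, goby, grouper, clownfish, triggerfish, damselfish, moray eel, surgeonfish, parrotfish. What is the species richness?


Total individuals logged = 19
Distinct species (count of individuals): angelfish (1), triggerfish (2), goby (3), parrotfish (3), grouper (2), snapper (1), blue tang (1), moray eel (2), wrasse (1), clownfish (1), damselfish (1), surgeonfish (1)
Species richness = number of distinct species = 12

12


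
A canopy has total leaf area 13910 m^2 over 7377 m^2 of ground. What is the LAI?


LAI = 13910 / 7377 = 1.8856 ≈ 1.89

1.89


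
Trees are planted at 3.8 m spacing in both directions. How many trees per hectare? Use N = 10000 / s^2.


N = 10000 / 3.8^2 = 10000 / 14.44 = 692.521 ≈ 693 trees/ha

693 trees/ha


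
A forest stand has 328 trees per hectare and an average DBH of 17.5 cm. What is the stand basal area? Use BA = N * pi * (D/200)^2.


(D/200)^2 = (17.5/200)^2 = 0.0875^2 = 0.00765625
Individual BA = 3.141593 * 0.00765625 = 0.0240528 m^2
Stand BA = 328 * 0.0240528 = 7.88932 ≈ 7.89 m^2/ha

7.89 m^2/ha


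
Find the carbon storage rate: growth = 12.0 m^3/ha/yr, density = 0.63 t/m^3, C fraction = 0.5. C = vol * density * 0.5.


C = 12.0 * 0.63 * 0.5 = 3.78 t C/ha/yr

3.78 t C/ha/yr


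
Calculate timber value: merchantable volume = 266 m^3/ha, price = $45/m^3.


Value = 266 * 45 = $11970/ha

$11970/ha


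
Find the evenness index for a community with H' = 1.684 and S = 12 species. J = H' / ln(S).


ln(12) = 2.48491
J = H' / ln(S) = 1.684 / 2.48491 = 0.677691 ≈ 0.6777

0.6777


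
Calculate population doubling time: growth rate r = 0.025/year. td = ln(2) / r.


td = ln(2) / 0.025 = 0.693147 / 0.025 = 27.7259 ≈ 27.7 years

27.7 years


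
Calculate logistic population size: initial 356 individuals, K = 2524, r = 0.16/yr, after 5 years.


(K - N0)/N0 = (2524 - 356)/356 = 2168/356 = 6.08989
r*t = 0.16 * 5 = 0.8; exp(-0.8) = 0.449329
6.08989 * 0.449329 = 2.73636
1 + 2.73636 = 3.73636
N = 2524 / 3.73636 = 675.524 ≈ 676

676


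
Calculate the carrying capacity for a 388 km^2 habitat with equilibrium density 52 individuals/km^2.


K = 52 * 388 = 20176 individuals

20176 individuals


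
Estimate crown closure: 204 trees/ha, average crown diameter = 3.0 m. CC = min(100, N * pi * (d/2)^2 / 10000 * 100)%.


(d/2)^2 = (3.0/2)^2 = 1.5^2 = 2.25
Crown area = 3.141593 * 2.25 = 7.06858 m^2
N * area / 10000 * 100 = 204 * 7.06858 / 10000 * 100 = 14.4199
CC = min(100, 14.4199) = 14.4199 ≈ 14.4%

14.4%


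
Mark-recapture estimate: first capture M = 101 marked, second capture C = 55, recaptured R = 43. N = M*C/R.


N = M * C / R = 101 * 55 / 43 = 5555 / 43 = 129.19 ≈ 129

129 individuals


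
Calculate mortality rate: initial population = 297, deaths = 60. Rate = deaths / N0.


Mortality rate = 60 / 297 = 0.202020 ≈ 0.2020

0.2020


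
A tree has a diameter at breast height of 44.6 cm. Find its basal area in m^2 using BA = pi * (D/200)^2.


D/200 = 44.6/200 = 0.223 m
(D/200)^2 = 0.223^2 = 0.049729
BA = 3.141593 * 0.049729 = 0.156228 ≈ 0.1562 m^2

0.1562 m^2


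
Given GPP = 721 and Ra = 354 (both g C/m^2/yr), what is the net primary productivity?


NPP = GPP - Ra = 721 - 354 = 367 g C/m^2/yr

367 g C/m^2/yr


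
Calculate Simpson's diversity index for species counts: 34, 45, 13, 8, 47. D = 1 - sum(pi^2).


Total N = 34 + 45 + 13 + 8 + 47 = 147
Per-species terms:
  p = 34/147 = 0.231293; p^2 = 0.231293^2 = 0.053496
  p = 45/147 = 0.306122; p^2 = 0.306122^2 = 0.093711
  p = 13/147 = 0.088435; p^2 = 0.088435^2 = 0.007821
  p = 8/147 = 0.054422; p^2 = 0.054422^2 = 0.002962
  p = 47/147 = 0.319728; p^2 = 0.319728^2 = 0.102226
sum(p^2) = 0.053496 + 0.093711 + 0.007821 + 0.002962 + 0.102226 = 0.260216
D = 1 - 0.260216 = 0.739784 ≈ 0.7398

0.7398


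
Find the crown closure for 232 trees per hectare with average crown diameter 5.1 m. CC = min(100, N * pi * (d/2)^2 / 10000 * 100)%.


(d/2)^2 = (5.1/2)^2 = 2.55^2 = 6.5025
Crown area = 3.141593 * 6.5025 = 20.4282 m^2
N * area / 10000 * 100 = 232 * 20.4282 / 10000 * 100 = 47.3934
CC = min(100, 47.3934) = 47.3934 ≈ 47.4%

47.4%


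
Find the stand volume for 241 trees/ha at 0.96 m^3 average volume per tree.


V_stand = 241 * 0.96 = 231.36 ≈ 231.4 m^3/ha

231.4 m^3/ha


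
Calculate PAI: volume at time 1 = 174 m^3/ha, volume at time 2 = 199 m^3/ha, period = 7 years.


PAI = (V2 - V1) / period = (199 - 174) / 7 = 25 / 7 = 3.5714 ≈ 3.57 m^3/ha/yr

3.57 m^3/ha/yr


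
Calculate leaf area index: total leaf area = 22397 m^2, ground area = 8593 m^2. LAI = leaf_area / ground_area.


LAI = 22397 / 8593 = 2.6064 ≈ 2.61

2.61


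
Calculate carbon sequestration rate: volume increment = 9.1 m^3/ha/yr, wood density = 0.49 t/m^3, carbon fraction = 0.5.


C = 9.1 * 0.49 * 0.5 = 2.2295 ≈ 2.23 t C/ha/yr

2.23 t C/ha/yr


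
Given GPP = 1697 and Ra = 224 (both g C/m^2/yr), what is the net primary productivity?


NPP = GPP - Ra = 1697 - 224 = 1473 g C/m^2/yr

1473 g C/m^2/yr


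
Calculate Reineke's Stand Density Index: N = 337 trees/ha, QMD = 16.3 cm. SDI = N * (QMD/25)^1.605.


QMD/25 = 16.3/25 = 0.652
(0.652)^1.605 = exp(1.605 * ln(0.652)) = exp(1.605 * (-0.427711)) = exp(-0.686476) = 0.503347
SDI = 337 * 0.503347 = 169.628 ≈ 170

170


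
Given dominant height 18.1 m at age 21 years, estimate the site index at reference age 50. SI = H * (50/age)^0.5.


50/21 = 2.38095
(2.38095)^0.5 = 1.54303
SI = 18.1 * 1.54303 = 27.9288 ≈ 27.9 m

27.9 m


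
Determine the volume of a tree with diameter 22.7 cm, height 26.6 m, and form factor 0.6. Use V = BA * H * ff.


(D/200)^2 = (22.7/200)^2 = 0.1135^2 = 0.01288225
BA = 3.141593 * 0.01288225 = 0.0404708 m^2
V = 0.0404708 * 26.6 * 0.6 = 0.645914 ≈ 0.646 m^3

0.646 m^3


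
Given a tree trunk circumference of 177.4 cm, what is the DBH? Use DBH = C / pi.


DBH = C / pi = 177.4 / 3.141593 = 56.4682 ≈ 56.47 cm

56.47 cm


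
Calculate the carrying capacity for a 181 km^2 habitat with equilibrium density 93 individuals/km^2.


K = 93 * 181 = 16833 individuals

16833 individuals


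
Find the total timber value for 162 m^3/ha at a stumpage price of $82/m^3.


Value = 162 * 82 = $13284/ha

$13284/ha


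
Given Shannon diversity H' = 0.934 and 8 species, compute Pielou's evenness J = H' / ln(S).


ln(8) = 2.07944
J = H' / ln(S) = 0.934 / 2.07944 = 0.449159 ≈ 0.4492

0.4492


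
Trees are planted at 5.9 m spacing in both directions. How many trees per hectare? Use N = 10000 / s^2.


N = 10000 / 5.9^2 = 10000 / 34.81 = 287.274 ≈ 287 trees/ha

287 trees/ha


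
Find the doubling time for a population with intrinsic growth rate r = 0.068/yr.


td = ln(2) / 0.068 = 0.693147 / 0.068 = 10.1933 ≈ 10.2 years

10.2 years


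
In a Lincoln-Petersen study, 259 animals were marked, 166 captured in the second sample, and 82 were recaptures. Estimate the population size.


N = M * C / R = 259 * 166 / 82 = 42994 / 82 = 524.32 ≈ 524

524 individuals


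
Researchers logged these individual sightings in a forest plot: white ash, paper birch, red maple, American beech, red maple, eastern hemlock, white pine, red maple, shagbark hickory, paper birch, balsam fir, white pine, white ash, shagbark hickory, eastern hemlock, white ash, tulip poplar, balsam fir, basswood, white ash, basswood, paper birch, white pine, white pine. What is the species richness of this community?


Total individuals logged = 24
Distinct species (count of individuals): white ash (4), paper birch (3), red maple (3), American beech (1), eastern hemlock (2), white pine (4), shagbark hickory (2), balsam fir (2), tulip poplar (1), basswood (2)
Species richness = number of distinct species = 10

10


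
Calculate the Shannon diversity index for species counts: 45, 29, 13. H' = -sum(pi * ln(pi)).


Total N = 45 + 29 + 13 = 87
Per-species terms:
  p = 45/87 = 0.517241; ln(p) = -0.659246; p*ln(p) = 0.517241 * (-0.659246) = -0.340989
  p = 29/87 = 0.333333; ln(p) = -1.098613; p*ln(p) = 0.333333 * (-1.098613) = -0.366204
  p = 13/87 = 0.149425; ln(p) = -1.900961; p*ln(p) = 0.149425 * (-1.900961) = -0.284051
sum(p*ln(p)) = (-0.340989) + (-0.366204) + (-0.284051) = -0.991244
H' = -(-0.991244) = 0.991244 ≈ 0.9912

0.9912


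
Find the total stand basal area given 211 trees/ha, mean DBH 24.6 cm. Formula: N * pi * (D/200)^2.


(D/200)^2 = (24.6/200)^2 = 0.123^2 = 0.015129
Individual BA = 3.141593 * 0.015129 = 0.0475292 m^2
Stand BA = 211 * 0.0475292 = 10.0287 ≈ 10.03 m^2/ha

10.03 m^2/ha


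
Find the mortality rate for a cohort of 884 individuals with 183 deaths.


Mortality rate = 183 / 884 = 0.207014 ≈ 0.2070

0.2070


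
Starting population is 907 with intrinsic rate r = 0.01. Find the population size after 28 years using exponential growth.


r*t = 0.01 * 28 = 0.28
exp(0.28) = 1.32313
N = 907 * 1.32313 = 1200.08 ≈ 1200

1200


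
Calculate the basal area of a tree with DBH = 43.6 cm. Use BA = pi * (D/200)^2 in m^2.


D/200 = 43.6/200 = 0.218 m
(D/200)^2 = 0.218^2 = 0.047524
BA = 3.141593 * 0.047524 = 0.149301 ≈ 0.1493 m^2

0.1493 m^2


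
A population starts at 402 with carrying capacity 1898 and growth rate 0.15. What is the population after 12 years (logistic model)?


(K - N0)/N0 = (1898 - 402)/402 = 1496/402 = 3.72139
r*t = 0.15 * 12 = 1.8; exp(-1.8) = 0.165299
3.72139 * 0.165299 = 0.615142
1 + 0.615142 = 1.61514
N = 1898 / 1.61514 = 1175.13 ≈ 1175

1175


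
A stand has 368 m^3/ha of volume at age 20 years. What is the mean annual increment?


MAI = 368 / 20 = 18.40 m^3/ha/yr

18.40 m^3/ha/yr


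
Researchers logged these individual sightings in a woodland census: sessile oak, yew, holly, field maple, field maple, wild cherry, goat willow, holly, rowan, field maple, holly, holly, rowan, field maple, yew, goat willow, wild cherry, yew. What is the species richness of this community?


Total individuals logged = 18
Distinct species (count of individuals): sessile oak (1), yew (3), holly (4), field maple (4), wild cherry (2), goat willow (2), rowan (2)
Species richness = number of distinct species = 7

7


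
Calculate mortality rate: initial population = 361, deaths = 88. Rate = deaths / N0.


Mortality rate = 88 / 361 = 0.243767 ≈ 0.2438

0.2438


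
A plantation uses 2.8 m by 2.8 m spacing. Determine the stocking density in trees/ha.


N = 10000 / 2.8^2 = 10000 / 7.84 = 1275.51 ≈ 1276 trees/ha

1276 trees/ha


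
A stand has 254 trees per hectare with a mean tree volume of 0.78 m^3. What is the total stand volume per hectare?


V_stand = 254 * 0.78 = 198.12 ≈ 198.1 m^3/ha

198.1 m^3/ha


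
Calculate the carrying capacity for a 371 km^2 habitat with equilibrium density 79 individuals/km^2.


K = 79 * 371 = 29309 individuals

29309 individuals


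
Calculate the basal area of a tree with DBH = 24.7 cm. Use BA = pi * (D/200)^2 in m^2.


D/200 = 24.7/200 = 0.1235 m
(D/200)^2 = 0.1235^2 = 0.01525225
BA = 3.141593 * 0.01525225 = 0.0479164 ≈ 0.0479 m^2

0.0479 m^2


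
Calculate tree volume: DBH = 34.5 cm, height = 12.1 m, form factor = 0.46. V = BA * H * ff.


(D/200)^2 = (34.5/200)^2 = 0.1725^2 = 0.02975625
BA = 3.141593 * 0.02975625 = 0.0934820 m^2
V = 0.0934820 * 12.1 * 0.46 = 0.520321 ≈ 0.520 m^3

0.520 m^3


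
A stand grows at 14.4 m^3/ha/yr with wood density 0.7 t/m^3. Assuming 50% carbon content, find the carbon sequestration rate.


C = 14.4 * 0.7 * 0.5 = 5.04 t C/ha/yr

5.04 t C/ha/yr


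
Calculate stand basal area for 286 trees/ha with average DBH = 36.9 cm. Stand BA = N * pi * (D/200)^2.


(D/200)^2 = (36.9/200)^2 = 0.1845^2 = 0.03404025
Individual BA = 3.141593 * 0.03404025 = 0.106941 m^2
Stand BA = 286 * 0.106941 = 30.5851 ≈ 30.59 m^2/ha

30.59 m^2/ha


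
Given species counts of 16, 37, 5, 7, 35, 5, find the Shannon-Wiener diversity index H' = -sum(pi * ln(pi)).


Total N = 16 + 37 + 5 + 7 + 35 + 5 = 105
Per-species terms:
  p = 16/105 = 0.152381; ln(p) = -1.881371; p*ln(p) = 0.152381 * (-1.881371) = -0.286685
  p = 37/105 = 0.352381; ln(p) = -1.043042; p*ln(p) = 0.352381 * (-1.043042) = -0.367548
  p = 5/105 = 0.047619; ln(p) = -3.044523; p*ln(p) = 0.047619 * (-3.044523) = -0.144977
  p = 7/105 = 0.066667; ln(p) = -2.708045; p*ln(p) = 0.066667 * (-2.708045) = -0.180537
  p = 35/105 = 0.333333; ln(p) = -1.098613; p*ln(p) = 0.333333 * (-1.098613) = -0.366204
  p = 5/105 = 0.047619; ln(p) = -3.044523; p*ln(p) = 0.047619 * (-3.044523) = -0.144977
sum(p*ln(p)) = (-0.286685) + (-0.367548) + (-0.144977) + (-0.180537) + (-0.366204) + (-0.144977) = -1.490928
H' = -(-1.490928) = 1.490928 ≈ 1.4909

1.4909


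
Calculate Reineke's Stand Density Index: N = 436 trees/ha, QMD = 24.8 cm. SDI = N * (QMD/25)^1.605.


QMD/25 = 24.8/25 = 0.992
(0.992)^1.605 = exp(1.605 * ln(0.992)) = exp(1.605 * (-0.00803217)) = exp(-0.0128916) = 0.987191
SDI = 436 * 0.987191 = 430.415 ≈ 430

430


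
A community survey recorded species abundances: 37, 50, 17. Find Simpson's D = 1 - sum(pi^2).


Total N = 37 + 50 + 17 = 104
Per-species terms:
  p = 37/104 = 0.355769; p^2 = 0.355769^2 = 0.126572
  p = 50/104 = 0.480769; p^2 = 0.480769^2 = 0.231139
  p = 17/104 = 0.163462; p^2 = 0.163462^2 = 0.026720
sum(p^2) = 0.126572 + 0.231139 + 0.026720 = 0.384431
D = 1 - 0.384431 = 0.615569 ≈ 0.6156

0.6156


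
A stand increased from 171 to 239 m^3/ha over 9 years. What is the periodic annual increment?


PAI = (V2 - V1) / period = (239 - 171) / 9 = 68 / 9 = 7.5556 ≈ 7.56 m^3/ha/yr

7.56 m^3/ha/yr


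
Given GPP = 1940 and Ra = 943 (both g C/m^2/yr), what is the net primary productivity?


NPP = GPP - Ra = 1940 - 943 = 997 g C/m^2/yr

997 g C/m^2/yr


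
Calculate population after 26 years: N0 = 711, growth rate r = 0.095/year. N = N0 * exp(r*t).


r*t = 0.095 * 26 = 2.47
exp(2.47) = 11.8224
N = 711 * 11.8224 = 8405.73 ≈ 8406

8406


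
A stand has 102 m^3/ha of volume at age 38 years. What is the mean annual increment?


MAI = 102 / 38 = 2.6842 ≈ 2.68 m^3/ha/yr

2.68 m^3/ha/yr


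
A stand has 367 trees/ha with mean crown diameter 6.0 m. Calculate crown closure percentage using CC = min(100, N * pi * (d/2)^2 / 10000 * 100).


(d/2)^2 = (6.0/2)^2 = 3^2 = 9
Crown area = 3.141593 * 9 = 28.2743 m^2
N * area / 10000 * 100 = 367 * 28.2743 / 10000 * 100 = 103.767
CC = min(100, 103.767) = 100%

100%


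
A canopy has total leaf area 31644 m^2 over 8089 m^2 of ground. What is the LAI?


LAI = 31644 / 8089 = 3.9120 ≈ 3.91

3.91


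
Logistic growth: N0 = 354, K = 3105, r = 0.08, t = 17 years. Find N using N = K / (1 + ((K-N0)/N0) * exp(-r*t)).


(K - N0)/N0 = (3105 - 354)/354 = 2751/354 = 7.77119
r*t = 0.08 * 17 = 1.36; exp(-1.36) = 0.256661
7.77119 * 0.256661 = 1.99456
1 + 1.99456 = 2.99456
N = 3105 / 2.99456 = 1036.88 ≈ 1037

1037


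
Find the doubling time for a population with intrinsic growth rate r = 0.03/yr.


td = ln(2) / 0.03 = 0.693147 / 0.03 = 23.1049 ≈ 23.1 years

23.1 years


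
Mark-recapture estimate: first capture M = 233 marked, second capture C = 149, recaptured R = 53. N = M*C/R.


N = M * C / R = 233 * 149 / 53 = 34717 / 53 = 655.04 ≈ 655

655 individuals


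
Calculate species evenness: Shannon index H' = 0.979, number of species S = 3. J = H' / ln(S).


ln(3) = 1.09861
J = H' / ln(S) = 0.979 / 1.09861 = 0.891126 ≈ 0.8911

0.8911


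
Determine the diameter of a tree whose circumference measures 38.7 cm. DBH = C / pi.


DBH = C / pi = 38.7 / 3.141593 = 12.3186 ≈ 12.32 cm

12.32 cm


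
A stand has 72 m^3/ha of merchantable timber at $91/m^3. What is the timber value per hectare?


Value = 72 * 91 = $6552/ha

$6552/ha


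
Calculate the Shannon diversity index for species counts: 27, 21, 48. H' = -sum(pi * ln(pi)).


Total N = 27 + 21 + 48 = 96
Per-species terms:
  p = 27/96 = 0.281250; ln(p) = -1.268511; p*ln(p) = 0.281250 * (-1.268511) = -0.356769
  p = 21/96 = 0.218750; ln(p) = -1.519826; p*ln(p) = 0.218750 * (-1.519826) = -0.332462
  p = 48/96 = 0.500000; ln(p) = -0.693147; p*ln(p) = 0.500000 * (-0.693147) = -0.346574
sum(p*ln(p)) = (-0.356769) + (-0.332462) + (-0.346574) = -1.035805
H' = -(-1.035805) = 1.035805 ≈ 1.0358

1.0358


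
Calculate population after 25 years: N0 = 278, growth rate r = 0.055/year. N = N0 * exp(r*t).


r*t = 0.055 * 25 = 1.375
exp(1.375) = 3.95508
N = 278 * 3.95508 = 1099.51 ≈ 1100

1100


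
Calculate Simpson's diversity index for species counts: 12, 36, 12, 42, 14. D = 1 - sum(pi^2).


Total N = 12 + 36 + 12 + 42 + 14 = 116
Per-species terms:
  p = 12/116 = 0.103448; p^2 = 0.103448^2 = 0.010701
  p = 36/116 = 0.310345; p^2 = 0.310345^2 = 0.096314
  p = 12/116 = 0.103448; p^2 = 0.103448^2 = 0.010701
  p = 42/116 = 0.362069; p^2 = 0.362069^2 = 0.131094
  p = 14/116 = 0.120690; p^2 = 0.120690^2 = 0.014566
sum(p^2) = 0.010701 + 0.096314 + 0.010701 + 0.131094 + 0.014566 = 0.263376
D = 1 - 0.263376 = 0.736624 ≈ 0.7366

0.7366


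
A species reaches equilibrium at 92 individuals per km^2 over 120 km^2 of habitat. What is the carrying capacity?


K = 92 * 120 = 11040 individuals

11040 individuals


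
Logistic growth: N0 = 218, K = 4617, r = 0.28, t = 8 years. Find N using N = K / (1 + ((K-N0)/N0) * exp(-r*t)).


(K - N0)/N0 = (4617 - 218)/218 = 4399/218 = 20.1789
r*t = 0.28 * 8 = 2.24; exp(-2.24) = 0.106459
20.1789 * 0.106459 = 2.14823
1 + 2.14823 = 3.14823
N = 4617 / 3.14823 = 1466.54 ≈ 1467

1467


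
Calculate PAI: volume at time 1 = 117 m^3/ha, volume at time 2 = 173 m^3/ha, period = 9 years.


PAI = (V2 - V1) / period = (173 - 117) / 9 = 56 / 9 = 6.2222 ≈ 6.22 m^3/ha/yr

6.22 m^3/ha/yr


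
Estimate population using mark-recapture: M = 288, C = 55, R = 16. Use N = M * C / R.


N = M * C / R = 288 * 55 / 16 = 15840 / 16 = 990

990 individuals


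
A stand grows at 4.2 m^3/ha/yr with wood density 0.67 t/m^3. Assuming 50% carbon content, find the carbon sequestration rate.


C = 4.2 * 0.67 * 0.5 = 1.407 ≈ 1.41 t C/ha/yr

1.41 t C/ha/yr


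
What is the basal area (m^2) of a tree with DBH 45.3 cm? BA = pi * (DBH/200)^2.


D/200 = 45.3/200 = 0.2265 m
(D/200)^2 = 0.2265^2 = 0.05130225
BA = 3.141593 * 0.05130225 = 0.161171 ≈ 0.1612 m^2

0.1612 m^2


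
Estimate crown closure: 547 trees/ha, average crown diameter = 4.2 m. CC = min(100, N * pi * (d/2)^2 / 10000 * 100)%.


(d/2)^2 = (4.2/2)^2 = 2.1^2 = 4.41
Crown area = 3.141593 * 4.41 = 13.8544 m^2
N * area / 10000 * 100 = 547 * 13.8544 / 10000 * 100 = 75.7836
CC = min(100, 75.7836) = 75.7836 ≈ 75.8%

75.8%


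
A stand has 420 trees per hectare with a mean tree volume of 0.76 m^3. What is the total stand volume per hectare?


V_stand = 420 * 0.76 = 319.2 m^3/ha

319.2 m^3/ha


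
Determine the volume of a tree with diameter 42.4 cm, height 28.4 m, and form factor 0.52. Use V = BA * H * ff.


(D/200)^2 = (42.4/200)^2 = 0.212^2 = 0.044944
BA = 3.141593 * 0.044944 = 0.141196 m^2
V = 0.141196 * 28.4 * 0.52 = 2.08518 ≈ 2.085 m^3

2.085 m^3


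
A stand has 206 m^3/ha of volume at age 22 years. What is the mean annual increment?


MAI = 206 / 22 = 9.3636 ≈ 9.36 m^3/ha/yr

9.36 m^3/ha/yr


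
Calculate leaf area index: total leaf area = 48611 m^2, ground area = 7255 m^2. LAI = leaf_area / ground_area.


LAI = 48611 / 7255 = 6.7003 ≈ 6.70

6.70


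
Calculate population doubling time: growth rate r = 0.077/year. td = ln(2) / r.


td = ln(2) / 0.077 = 0.693147 / 0.077 = 9.00191 ≈ 9.0 years

9.0 years


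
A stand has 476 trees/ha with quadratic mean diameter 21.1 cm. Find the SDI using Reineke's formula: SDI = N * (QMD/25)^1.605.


QMD/25 = 21.1/25 = 0.844
(0.844)^1.605 = exp(1.605 * ln(0.844)) = exp(1.605 * (-0.169603)) = exp(-0.272213) = 0.761692
SDI = 476 * 0.761692 = 362.565 ≈ 363

363


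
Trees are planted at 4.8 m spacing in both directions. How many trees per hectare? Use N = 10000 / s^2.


N = 10000 / 4.8^2 = 10000 / 23.04 = 434.028 ≈ 434 trees/ha

434 trees/ha


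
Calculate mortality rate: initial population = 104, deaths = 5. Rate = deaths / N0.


Mortality rate = 5 / 104 = 0.048077 ≈ 0.0481

0.0481


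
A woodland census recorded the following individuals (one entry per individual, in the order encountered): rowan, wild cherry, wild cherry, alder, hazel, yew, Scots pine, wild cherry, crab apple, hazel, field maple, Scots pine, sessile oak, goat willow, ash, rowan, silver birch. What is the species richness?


Total individuals logged = 17
Distinct species (count of individuals): rowan (2), wild cherry (3), alder (1), hazel (2), yew (1), Scots pine (2), crab apple (1), field maple (1), sessile oak (1), goat willow (1), ash (1), silver birch (1)
Species richness = number of distinct species = 12

12


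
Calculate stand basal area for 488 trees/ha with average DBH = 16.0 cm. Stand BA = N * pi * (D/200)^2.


(D/200)^2 = (16.0/200)^2 = 0.08^2 = 0.0064
Individual BA = 3.141593 * 0.0064 = 0.0201062 m^2
Stand BA = 488 * 0.0201062 = 9.81183 ≈ 9.81 m^2/ha

9.81 m^2/ha


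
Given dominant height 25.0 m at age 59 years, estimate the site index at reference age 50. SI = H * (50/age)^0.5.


50/59 = 0.847458
(0.847458)^0.5 = 0.920575
SI = 25.0 * 0.920575 = 23.0144 ≈ 23.0 m

23.0 m


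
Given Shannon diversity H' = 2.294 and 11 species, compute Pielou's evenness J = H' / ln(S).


ln(11) = 2.39790
J = H' / ln(S) = 2.294 / 2.39790 = 0.956670 ≈ 0.9567

0.9567


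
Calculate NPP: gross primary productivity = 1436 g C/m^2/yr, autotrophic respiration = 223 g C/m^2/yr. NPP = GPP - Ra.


NPP = GPP - Ra = 1436 - 223 = 1213 g C/m^2/yr

1213 g C/m^2/yr


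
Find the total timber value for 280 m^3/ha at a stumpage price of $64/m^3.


Value = 280 * 64 = $17920/ha

$17920/ha


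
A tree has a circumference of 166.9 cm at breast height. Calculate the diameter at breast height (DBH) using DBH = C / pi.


DBH = C / pi = 166.9 / 3.141593 = 53.1259 ≈ 53.13 cm

53.13 cm


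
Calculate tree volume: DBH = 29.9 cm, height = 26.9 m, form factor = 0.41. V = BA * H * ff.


(D/200)^2 = (29.9/200)^2 = 0.1495^2 = 0.02235025
BA = 3.141593 * 0.02235025 = 0.0702154 m^2
V = 0.0702154 * 26.9 * 0.41 = 0.774406 ≈ 0.774 m^3

0.774 m^3


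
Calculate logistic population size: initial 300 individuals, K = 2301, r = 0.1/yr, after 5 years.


(K - N0)/N0 = (2301 - 300)/300 = 2001/300 = 6.67000
r*t = 0.1 * 5 = 0.5; exp(-0.5) = 0.606531
6.67000 * 0.606531 = 4.04556
1 + 4.04556 = 5.04556
N = 2301 / 5.04556 = 456.045 ≈ 456

456


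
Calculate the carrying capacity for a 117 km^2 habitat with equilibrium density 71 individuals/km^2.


K = 71 * 117 = 8307 individuals

8307 individuals
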